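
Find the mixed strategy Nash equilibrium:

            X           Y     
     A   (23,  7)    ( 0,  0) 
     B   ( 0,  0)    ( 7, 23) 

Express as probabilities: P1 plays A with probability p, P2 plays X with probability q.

p = 0.7667, q = 0.2333

Work:
Find probabilities that make opponent indifferent:
P2 chooses q to make P1 indifferent between A and B
P1 chooses p to make P2 indifferent between X and Y
Mixed NE: P1 plays (A: 0.7667, B: 0.2333), P2 plays (X: 0.2333, Y: 0.7667)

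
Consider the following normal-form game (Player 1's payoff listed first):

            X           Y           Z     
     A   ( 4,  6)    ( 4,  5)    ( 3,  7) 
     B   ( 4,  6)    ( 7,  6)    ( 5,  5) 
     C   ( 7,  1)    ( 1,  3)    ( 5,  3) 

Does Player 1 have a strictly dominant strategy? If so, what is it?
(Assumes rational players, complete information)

No strictly dominant strategy exists for Player 1

Work:
A strategy strictly dominates another if it gives a strictly higher payoff against every opponent action. Compare each pair of P1's strategies column-by-column:
  A vs B: [4 vs 4, 4 vs 7, 3 vs 5] → A does not strictly dominate B (column X: 4 ≤ 4)
  A vs C: [4 vs 7, 4 vs 1, 3 vs 5] → A does not strictly dominate C (column X: 4 ≤ 7)
  B vs A: [4 vs 4, 7 vs 4, 5 vs 3] → B does not strictly dominate A (column X: 4 ≤ 4)
  B vs C: [4 vs 7, 7 vs 1, 5 vs 5] → B does not strictly dominate C (column X: 4 ≤ 7)
  C vs A: [7 vs 4, 1 vs 4, 5 vs 3] → C does not strictly dominate A (column Y: 1 ≤ 4)
  C vs B: [7 vs 4, 1 vs 7, 5 vs 5] → C does not strictly dominate B (column Y: 1 ≤ 7)
No single strategy strictly dominates all others → no strictly dominant strategy.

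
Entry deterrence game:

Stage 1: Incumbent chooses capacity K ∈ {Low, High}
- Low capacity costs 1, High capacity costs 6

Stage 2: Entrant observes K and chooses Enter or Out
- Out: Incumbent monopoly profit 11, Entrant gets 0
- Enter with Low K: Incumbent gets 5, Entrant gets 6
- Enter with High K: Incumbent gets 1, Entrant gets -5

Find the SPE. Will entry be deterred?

SPE: (High, Enter|Low, Out|High); Entry deterred. Incumbent net profit = 5

Work:
After Low K: Entrant enters (6 > 0)
After High K: Entrant stays out (-5 < 0)
Incumbent: Low → 5−1=4, High → 11−6=5
Incumbent chooses High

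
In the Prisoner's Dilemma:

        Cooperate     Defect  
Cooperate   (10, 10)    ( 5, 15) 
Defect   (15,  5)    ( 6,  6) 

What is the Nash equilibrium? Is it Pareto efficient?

(Defect, Defect) is NE; not Pareto efficient

Work:
Defect dominates Cooperate for both players:
If P2 cooperates: Defect (15) > Cooperate (10)
If P2 defects: Defect (6) > Cooperate (5)
NE: (Defect, Defect) with payoff (6, 6)
But (Cooperate, Cooperate) = (10, 10) Pareto dominates (6, 6)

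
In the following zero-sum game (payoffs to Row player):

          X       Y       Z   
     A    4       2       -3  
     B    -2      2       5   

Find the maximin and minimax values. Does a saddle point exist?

Maximin = -2, Minimax = 2, Saddle: False

Work:
Row minimums: [-3, -2] → maximin = -2
Column maximums: [4, 2, 5] → minimax = 2
No saddle point (maximin ≠ minimax). Mixed strategy needed.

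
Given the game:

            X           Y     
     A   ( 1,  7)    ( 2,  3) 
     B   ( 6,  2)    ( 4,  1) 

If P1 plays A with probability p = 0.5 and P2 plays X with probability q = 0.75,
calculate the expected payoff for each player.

E[P1] = 3.375, E[P2] = 3.875

Work:
E[P1] = p·q·π₁(A,X) + p·(1-q)·π₁(A,Y) + (1-p)·q·π₁(B,X) + (1-p)·(1-q)·π₁(B,Y)
= 0.5·0.75·1 + 0.5·0.25·2 + 0.5·0.75·6 + 0.5·0.25·4
= 3.375

E[P2] = 3.875 (similar calculation)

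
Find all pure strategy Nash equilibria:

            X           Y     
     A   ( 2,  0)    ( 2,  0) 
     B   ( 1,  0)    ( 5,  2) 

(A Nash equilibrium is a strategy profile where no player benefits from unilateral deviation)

Nash equilibrium: (A, X), (B, Y)

Work:
Best responses:
  P1 vs X: payoffs [2, 1] → best response A (payoff 2)
  P1 vs Y: payoffs [2, 5] → best response B (payoff 5)
  P2 vs A: payoffs [0, 0] → best response X/Y (payoff 0)
  P2 vs B: payoffs [0, 2] → best response Y (payoff 2)
Mutual best responses: (A,X), (B,Y) → Nash equilibria.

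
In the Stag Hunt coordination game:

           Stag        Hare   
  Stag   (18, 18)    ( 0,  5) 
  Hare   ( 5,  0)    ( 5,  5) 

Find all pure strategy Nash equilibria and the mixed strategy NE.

Pure NE: (Stag, Stag) and (Hare, Hare); Mixed NE: p = 0.2778, q = 0.2778

Work:
Check pure NE:
(Stag, Stag): (18, 18) - no unilateral deviation beneficial
(Hare, Hare): (5, 5) - no unilateral deviation beneficial
Mixed NE: P1 plays Stag with p = 0.2778, P2 plays Stag with q = 0.2778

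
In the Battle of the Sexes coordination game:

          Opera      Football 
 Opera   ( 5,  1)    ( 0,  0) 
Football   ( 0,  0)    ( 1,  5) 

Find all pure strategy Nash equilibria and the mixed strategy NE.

Pure NE: (Opera, Opera) and (Football, Football); Mixed NE: p = 0.8333, q = 0.1667

Work:
Check pure NE:
(Opera, Opera): (5, 1) - no unilateral deviation beneficial
(Football, Football): (1, 5) - no unilateral deviation beneficial
Mixed NE: P1 plays Opera with p = 0.8333, P2 plays Opera with q = 0.1667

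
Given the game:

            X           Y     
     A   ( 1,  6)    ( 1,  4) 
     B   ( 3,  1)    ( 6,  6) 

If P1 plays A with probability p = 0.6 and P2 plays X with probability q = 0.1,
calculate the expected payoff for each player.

E[P1] = 2.88, E[P2] = 4.72

Work:
E[P1] = p·q·π₁(A,X) + p·(1-q)·π₁(A,Y) + (1-p)·q·π₁(B,X) + (1-p)·(1-q)·π₁(B,Y)
= 0.6·0.1·1 + 0.6·0.9·1 + 0.4·0.1·3 + 0.4·0.9·6
= 2.88

E[P2] = 4.72 (similar calculation)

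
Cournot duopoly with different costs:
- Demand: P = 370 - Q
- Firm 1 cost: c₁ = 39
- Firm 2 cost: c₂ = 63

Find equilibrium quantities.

q₁* = 118.33, q₂* = 94.33

Work:
Reaction: q₁ = (370 - 39 - q₂)/2
Reaction: q₂ = (370 - 63 - q₁)/2
Solve simultaneously:
q₁* = (370 - 2×39 + 63)/3 = 118.33
q₂* = (370 - 2×63 + 39)/3 = 94.33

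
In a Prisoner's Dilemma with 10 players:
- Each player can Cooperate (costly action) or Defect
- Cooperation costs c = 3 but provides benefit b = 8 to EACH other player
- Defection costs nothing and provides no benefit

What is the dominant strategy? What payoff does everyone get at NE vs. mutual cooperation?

Dominant: Defect; NE payoff = 0; Coop payoff = 69

Work:
Defect dominates (saves cost c = 3, benefit to others is external)
NE: All defect → everyone gets 0
If all cooperate: each receives (9)×8 - 3 = 69
Social dilemma: 69 > 0 but NE gives 0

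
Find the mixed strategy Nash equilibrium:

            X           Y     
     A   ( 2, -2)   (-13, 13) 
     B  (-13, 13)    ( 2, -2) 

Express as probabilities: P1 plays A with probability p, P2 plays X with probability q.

p = 0.5, q = 0.5

Work:
Find probabilities that make opponent indifferent:
P2 chooses q to make P1 indifferent between A and B
P1 chooses p to make P2 indifferent between X and Y
Mixed NE: P1 plays (A: 0.5, B: 0.5), P2 plays (X: 0.5, Y: 0.5)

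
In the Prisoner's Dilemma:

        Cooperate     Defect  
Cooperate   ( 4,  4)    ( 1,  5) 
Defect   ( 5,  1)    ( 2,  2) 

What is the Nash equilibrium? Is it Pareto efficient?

(Defect, Defect) is NE; not Pareto efficient

Work:
Defect dominates Cooperate for both players:
If P2 cooperates: Defect (5) > Cooperate (4)
If P2 defects: Defect (2) > Cooperate (1)
NE: (Defect, Defect) with payoff (2, 2)
But (Cooperate, Cooperate) = (4, 4) Pareto dominates (2, 2)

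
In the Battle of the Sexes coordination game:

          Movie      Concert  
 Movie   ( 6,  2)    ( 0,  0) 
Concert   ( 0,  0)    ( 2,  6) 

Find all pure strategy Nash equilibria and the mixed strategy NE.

Pure NE: (Movie, Movie) and (Concert, Concert); Mixed NE: p = 0.75, q = 0.25

Work:
Check pure NE:
(Movie, Movie): (6, 2) - no unilateral deviation beneficial
(Concert, Concert): (2, 6) - no unilateral deviation beneficial
Mixed NE: P1 plays Movie with p = 0.75, P2 plays Movie with q = 0.25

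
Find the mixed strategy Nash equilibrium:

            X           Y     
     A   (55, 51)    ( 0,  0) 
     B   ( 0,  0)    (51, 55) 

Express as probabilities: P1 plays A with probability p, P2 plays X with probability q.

p = 0.5189, q = 0.4811

Work:
Find probabilities that make opponent indifferent:
P2 chooses q to make P1 indifferent between A and B
P1 chooses p to make P2 indifferent between X and Y
Mixed NE: P1 plays (A: 0.5189, B: 0.4811), P2 plays (X: 0.4811, Y: 0.5189)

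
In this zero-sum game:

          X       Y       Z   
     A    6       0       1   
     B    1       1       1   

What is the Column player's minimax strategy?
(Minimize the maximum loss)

Column should play Y or Z (all achieve the minimum), value = 1

Work:
Column player minimizes Row's maximum payoff:
Column X: max payoff to Row = 6
Column Y: max payoff to Row = 1
Column Z: max payoff to Row = 1
Minimum is 1, achieved by columns Y, Z (tied).
Each of Y or Z is a minimax strategy.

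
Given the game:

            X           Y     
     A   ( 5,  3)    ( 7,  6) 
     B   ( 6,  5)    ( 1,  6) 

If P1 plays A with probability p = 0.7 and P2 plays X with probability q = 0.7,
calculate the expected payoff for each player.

E[P1] = 5.27, E[P2] = 4.32

Work:
E[P1] = p·q·π₁(A,X) + p·(1-q)·π₁(A,Y) + (1-p)·q·π₁(B,X) + (1-p)·(1-q)·π₁(B,Y)
= 0.7·0.7·5 + 0.7·0.3·7 + 0.3·0.7·6 + 0.3·0.3·1
= 5.27

E[P2] = 4.32 (similar calculation)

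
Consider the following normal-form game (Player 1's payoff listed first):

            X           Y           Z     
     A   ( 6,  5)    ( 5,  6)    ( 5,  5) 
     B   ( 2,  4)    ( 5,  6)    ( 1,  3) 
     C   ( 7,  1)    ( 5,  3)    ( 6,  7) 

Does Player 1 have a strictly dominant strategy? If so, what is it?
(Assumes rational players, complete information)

No strictly dominant strategy exists for Player 1

Work:
A strategy strictly dominates another if it gives a strictly higher payoff against every opponent action. Compare each pair of P1's strategies column-by-column:
  A vs B: [6 vs 2, 5 vs 5, 5 vs 1] → A does not strictly dominate B (column Y: 5 ≤ 5)
  A vs C: [6 vs 7, 5 vs 5, 5 vs 6] → A does not strictly dominate C (column X: 6 ≤ 7)
  B vs A: [2 vs 6, 5 vs 5, 1 vs 5] → B does not strictly dominate A (column X: 2 ≤ 6)
  B vs C: [2 vs 7, 5 vs 5, 1 vs 6] → B does not strictly dominate C (column X: 2 ≤ 7)
  C vs A: [7 vs 6, 5 vs 5, 6 vs 5] → C does not strictly dominate A (column Y: 5 ≤ 5)
  C vs B: [7 vs 2, 5 vs 5, 6 vs 1] → C does not strictly dominate B (column Y: 5 ≤ 5)
No single strategy strictly dominates all others → no strictly dominant strategy.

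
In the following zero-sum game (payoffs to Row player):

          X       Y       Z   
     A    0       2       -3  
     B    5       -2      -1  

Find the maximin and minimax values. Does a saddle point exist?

Maximin = -2, Minimax = -1, Saddle: False

Work:
Row minimums: [-3, -2] → maximin = -2
Column maximums: [5, 2, -1] → minimax = -1
No saddle point (maximin ≠ minimax). Mixed strategy needed.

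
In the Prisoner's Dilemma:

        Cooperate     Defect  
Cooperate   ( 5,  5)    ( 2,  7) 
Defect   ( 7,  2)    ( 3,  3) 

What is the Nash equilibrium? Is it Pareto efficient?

(Defect, Defect) is NE; not Pareto efficient

Work:
Defect dominates Cooperate for both players:
If P2 cooperates: Defect (7) > Cooperate (5)
If P2 defects: Defect (3) > Cooperate (2)
NE: (Defect, Defect) with payoff (3, 3)
But (Cooperate, Cooperate) = (5, 5) Pareto dominates (3, 3)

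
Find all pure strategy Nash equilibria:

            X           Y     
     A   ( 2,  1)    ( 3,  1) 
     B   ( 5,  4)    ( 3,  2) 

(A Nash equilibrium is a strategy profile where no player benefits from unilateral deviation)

Nash equilibrium: (A, Y), (B, X)

Work:
Best responses:
  P1 vs X: payoffs [2, 5] → best response B (payoff 5)
  P1 vs Y: payoffs [3, 3] → best response A/B (payoff 3)
  P2 vs A: payoffs [1, 1] → best response X/Y (payoff 1)
  P2 vs B: payoffs [4, 2] → best response X (payoff 4)
Mutual best responses: (A,Y), (B,X) → Nash equilibria.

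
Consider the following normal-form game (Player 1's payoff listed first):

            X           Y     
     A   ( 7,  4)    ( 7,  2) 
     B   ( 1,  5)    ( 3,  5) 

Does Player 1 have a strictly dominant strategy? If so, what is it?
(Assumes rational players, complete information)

Yes, Player 1's strictly dominant strategy is A

Work:
A strategy strictly dominates another if it gives a strictly higher payoff against every opponent action. Compare each pair of P1's strategies column-by-column:
  A vs B: [7 vs 1, 7 vs 3] → A strictly dominates B
  B vs A: [1 vs 7, 3 vs 7] → B does not strictly dominate A (column X: 1 ≤ 7)
A strictly dominates every other strategy → strictly dominant.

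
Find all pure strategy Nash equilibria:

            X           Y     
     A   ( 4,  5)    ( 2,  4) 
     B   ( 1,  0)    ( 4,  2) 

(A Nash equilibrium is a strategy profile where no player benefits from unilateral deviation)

Nash equilibrium: (A, X), (B, Y)

Work:
Best responses:
  P1 vs X: payoffs [4, 1] → best response A (payoff 4)
  P1 vs Y: payoffs [2, 4] → best response B (payoff 4)
  P2 vs A: payoffs [5, 4] → best response X (payoff 5)
  P2 vs B: payoffs [0, 2] → best response Y (payoff 2)
Mutual best responses: (A,X), (B,Y) → Nash equilibria.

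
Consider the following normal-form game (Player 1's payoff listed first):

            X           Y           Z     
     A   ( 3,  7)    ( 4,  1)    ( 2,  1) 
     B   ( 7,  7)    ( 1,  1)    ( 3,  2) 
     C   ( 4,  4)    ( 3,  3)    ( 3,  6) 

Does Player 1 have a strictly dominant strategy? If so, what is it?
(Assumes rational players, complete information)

No strictly dominant strategy exists for Player 1

Work:
A strategy strictly dominates another if it gives a strictly higher payoff against every opponent action. Compare each pair of P1's strategies column-by-column:
  A vs B: [3 vs 7, 4 vs 1, 2 vs 3] → A does not strictly dominate B (column X: 3 ≤ 7)
  A vs C: [3 vs 4, 4 vs 3, 2 vs 3] → A does not strictly dominate C (column X: 3 ≤ 4)
  B vs A: [7 vs 3, 1 vs 4, 3 vs 2] → B does not strictly dominate A (column Y: 1 ≤ 4)
  B vs C: [7 vs 4, 1 vs 3, 3 vs 3] → B does not strictly dominate C (column Y: 1 ≤ 3)
  C vs A: [4 vs 3, 3 vs 4, 3 vs 2] → C does not strictly dominate A (column Y: 3 ≤ 4)
  C vs B: [4 vs 7, 3 vs 1, 3 vs 3] → C does not strictly dominate B (column X: 4 ≤ 7)
No single strategy strictly dominates all others → no strictly dominant strategy.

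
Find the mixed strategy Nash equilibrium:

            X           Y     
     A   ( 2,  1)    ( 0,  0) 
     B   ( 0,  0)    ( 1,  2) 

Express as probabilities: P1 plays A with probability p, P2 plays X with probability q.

p = 0.6667, q = 0.3333

Work:
Find probabilities that make opponent indifferent:
P2 chooses q to make P1 indifferent between A and B
P1 chooses p to make P2 indifferent between X and Y
Mixed NE: P1 plays (A: 0.6667, B: 0.3333), P2 plays (X: 0.3333, Y: 0.6667)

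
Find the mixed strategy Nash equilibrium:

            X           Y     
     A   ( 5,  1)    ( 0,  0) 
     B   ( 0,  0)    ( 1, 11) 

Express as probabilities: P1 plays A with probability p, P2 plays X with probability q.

p = 0.9167, q = 0.1667

Work:
Find probabilities that make opponent indifferent:
P2 chooses q to make P1 indifferent between A and B
P1 chooses p to make P2 indifferent between X and Y
Mixed NE: P1 plays (A: 0.9167, B: 0.0833), P2 plays (X: 0.1667, Y: 0.8333)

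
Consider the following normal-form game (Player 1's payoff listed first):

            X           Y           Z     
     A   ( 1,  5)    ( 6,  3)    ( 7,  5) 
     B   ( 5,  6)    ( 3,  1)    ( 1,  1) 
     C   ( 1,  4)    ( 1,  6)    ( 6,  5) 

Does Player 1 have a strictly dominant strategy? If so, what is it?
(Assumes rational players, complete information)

No strictly dominant strategy exists for Player 1

Work:
A strategy strictly dominates another if it gives a strictly higher payoff against every opponent action. Compare each pair of P1's strategies column-by-column:
  A vs B: [1 vs 5, 6 vs 3, 7 vs 1] → A does not strictly dominate B (column X: 1 ≤ 5)
  A vs C: [1 vs 1, 6 vs 1, 7 vs 6] → A does not strictly dominate C (column X: 1 ≤ 1)
  B vs A: [5 vs 1, 3 vs 6, 1 vs 7] → B does not strictly dominate A (column Y: 3 ≤ 6)
  B vs C: [5 vs 1, 3 vs 1, 1 vs 6] → B does not strictly dominate C (column Z: 1 ≤ 6)
  C vs A: [1 vs 1, 1 vs 6, 6 vs 7] → C does not strictly dominate A (column X: 1 ≤ 1)
  C vs B: [1 vs 5, 1 vs 3, 6 vs 1] → C does not strictly dominate B (column X: 1 ≤ 5)
No single strategy strictly dominates all others → no strictly dominant strategy.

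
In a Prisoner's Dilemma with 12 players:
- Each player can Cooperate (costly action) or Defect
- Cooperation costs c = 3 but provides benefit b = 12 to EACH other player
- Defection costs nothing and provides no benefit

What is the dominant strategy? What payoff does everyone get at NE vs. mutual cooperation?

Dominant: Defect; NE payoff = 0; Coop payoff = 129

Work:
Defect dominates (saves cost c = 3, benefit to others is external)
NE: All defect → everyone gets 0
If all cooperate: each receives (11)×12 - 3 = 129
Social dilemma: 129 > 0 but NE gives 0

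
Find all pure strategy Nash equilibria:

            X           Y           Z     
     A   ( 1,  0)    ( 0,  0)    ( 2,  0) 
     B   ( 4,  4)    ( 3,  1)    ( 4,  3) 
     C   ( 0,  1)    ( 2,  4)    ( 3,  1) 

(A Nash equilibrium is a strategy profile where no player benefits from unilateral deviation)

Nash equilibrium: (B, X)

Work:
Best responses:
  P1 vs X: payoffs [1, 4, 0] → best response B (payoff 4)
  P1 vs Y: payoffs [0, 3, 2] → best response B (payoff 3)
  P1 vs Z: payoffs [2, 4, 3] → best response B (payoff 4)
  P2 vs A: payoffs [0, 0, 0] → best response X/Y/Z (payoff 0)
  P2 vs B: payoffs [4, 1, 3] → best response X (payoff 4)
  P2 vs C: payoffs [1, 4, 1] → best response Y (payoff 4)
Mutual best responses: (B,X) → Nash equilibria.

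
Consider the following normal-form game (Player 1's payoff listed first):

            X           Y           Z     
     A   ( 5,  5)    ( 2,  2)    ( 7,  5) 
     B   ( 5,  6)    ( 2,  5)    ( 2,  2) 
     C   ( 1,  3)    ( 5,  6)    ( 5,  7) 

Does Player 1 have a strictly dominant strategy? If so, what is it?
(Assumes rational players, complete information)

No strictly dominant strategy exists for Player 1

Work:
A strategy strictly dominates another if it gives a strictly higher payoff against every opponent action. Compare each pair of P1's strategies column-by-column:
  A vs B: [5 vs 5, 2 vs 2, 7 vs 2] → A does not strictly dominate B (column X: 5 ≤ 5)
  A vs C: [5 vs 1, 2 vs 5, 7 vs 5] → A does not strictly dominate C (column Y: 2 ≤ 5)
  B vs A: [5 vs 5, 2 vs 2, 2 vs 7] → B does not strictly dominate A (column X: 5 ≤ 5)
  B vs C: [5 vs 1, 2 vs 5, 2 vs 5] → B does not strictly dominate C (column Y: 2 ≤ 5)
  C vs A: [1 vs 5, 5 vs 2, 5 vs 7] → C does not strictly dominate A (column X: 1 ≤ 5)
  C vs B: [1 vs 5, 5 vs 2, 5 vs 2] → C does not strictly dominate B (column X: 1 ≤ 5)
No single strategy strictly dominates all others → no strictly dominant strategy.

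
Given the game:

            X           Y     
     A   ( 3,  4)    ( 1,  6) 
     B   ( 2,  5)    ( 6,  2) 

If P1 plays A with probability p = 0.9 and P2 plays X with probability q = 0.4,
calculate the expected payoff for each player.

E[P1] = 2.06, E[P2] = 5.0

Work:
E[P1] = p·q·π₁(A,X) + p·(1-q)·π₁(A,Y) + (1-p)·q·π₁(B,X) + (1-p)·(1-q)·π₁(B,Y)
= 0.9·0.4·3 + 0.9·0.6·1 + 0.1·0.4·2 + 0.1·0.6·6
= 2.06

E[P2] = 5.0 (similar calculation)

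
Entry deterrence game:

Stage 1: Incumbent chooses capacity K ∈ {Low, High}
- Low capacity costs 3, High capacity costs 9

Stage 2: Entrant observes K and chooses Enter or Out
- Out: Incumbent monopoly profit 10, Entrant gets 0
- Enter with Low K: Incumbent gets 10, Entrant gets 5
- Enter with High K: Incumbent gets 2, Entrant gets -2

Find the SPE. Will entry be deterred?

SPE: (Low, Enter|Low, Out|High); Entry not deterred. Incumbent net profit = 7, Entrant gets 5

Work:
After Low K: Entrant enters (5 > 0)
After High K: Entrant stays out (-2 < 0)
Incumbent: Low → 10−3=7, High → 10−9=1
Incumbent chooses Low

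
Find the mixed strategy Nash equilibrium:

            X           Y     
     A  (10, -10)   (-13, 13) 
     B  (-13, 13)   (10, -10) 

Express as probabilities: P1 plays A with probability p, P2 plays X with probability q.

p = 0.5, q = 0.5

Work:
Find probabilities that make opponent indifferent:
P2 chooses q to make P1 indifferent between A and B
P1 chooses p to make P2 indifferent between X and Y
Mixed NE: P1 plays (A: 0.5, B: 0.5), P2 plays (X: 0.5, Y: 0.5)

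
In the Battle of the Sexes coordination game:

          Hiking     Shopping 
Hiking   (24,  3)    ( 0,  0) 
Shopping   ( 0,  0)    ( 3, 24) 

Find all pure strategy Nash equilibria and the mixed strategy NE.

Pure NE: (Hiking, Hiking) and (Shopping, Shopping); Mixed NE: p = 0.8889, q = 0.1111

Work:
Check pure NE:
(Hiking, Hiking): (24, 3) - no unilateral deviation beneficial
(Shopping, Shopping): (3, 24) - no unilateral deviation beneficial
Mixed NE: P1 plays Hiking with p = 0.8889, P2 plays Hiking with q = 0.1111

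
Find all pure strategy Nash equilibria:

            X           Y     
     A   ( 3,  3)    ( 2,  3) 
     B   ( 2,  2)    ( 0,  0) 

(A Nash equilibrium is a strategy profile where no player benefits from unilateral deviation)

Nash equilibrium: (A, X), (A, Y)

Work:
Best responses:
  P1 vs X: payoffs [3, 2] → best response A (payoff 3)
  P1 vs Y: payoffs [2, 0] → best response A (payoff 2)
  P2 vs A: payoffs [3, 3] → best response X/Y (payoff 3)
  P2 vs B: payoffs [2, 0] → best response X (payoff 2)
Mutual best responses: (A,X), (A,Y) → Nash equilibria.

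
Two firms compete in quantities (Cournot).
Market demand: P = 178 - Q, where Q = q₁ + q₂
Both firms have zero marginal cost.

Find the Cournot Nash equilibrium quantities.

q₁* = q₂* = 59.33; P* = 59.33

Work:
Profit: π_i = P·q_i = (a - q_i - q_j)·q_i
FOC: ∂π_i/∂q_i = a - 2q_i - q_j = 0
Reaction function: q_i = (178 - q_j)/2
Symmetry: q* = 178/3 = 59.33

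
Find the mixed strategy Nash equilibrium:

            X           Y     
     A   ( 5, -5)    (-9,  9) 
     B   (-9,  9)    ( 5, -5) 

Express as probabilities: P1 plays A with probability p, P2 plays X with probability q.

p = 0.5, q = 0.5

Work:
Find probabilities that make opponent indifferent:
P2 chooses q to make P1 indifferent between A and B
P1 chooses p to make P2 indifferent between X and Y
Mixed NE: P1 plays (A: 0.5, B: 0.5), P2 plays (X: 0.5, Y: 0.5)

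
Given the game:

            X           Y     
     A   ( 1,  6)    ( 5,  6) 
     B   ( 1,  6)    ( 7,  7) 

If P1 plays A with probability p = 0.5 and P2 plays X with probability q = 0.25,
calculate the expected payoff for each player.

E[P1] = 4.75, E[P2] = 6.375

Work:
E[P1] = p·q·π₁(A,X) + p·(1-q)·π₁(A,Y) + (1-p)·q·π₁(B,X) + (1-p)·(1-q)·π₁(B,Y)
= 0.5·0.25·1 + 0.5·0.75·5 + 0.5·0.25·1 + 0.5·0.75·7
= 4.75

E[P2] = 6.375 (similar calculation)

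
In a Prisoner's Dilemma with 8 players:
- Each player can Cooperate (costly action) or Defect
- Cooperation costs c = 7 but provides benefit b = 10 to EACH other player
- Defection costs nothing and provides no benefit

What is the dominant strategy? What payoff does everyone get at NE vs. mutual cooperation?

Dominant: Defect; NE payoff = 0; Coop payoff = 63

Work:
Defect dominates (saves cost c = 7, benefit to others is external)
NE: All defect → everyone gets 0
If all cooperate: each receives (7)×10 - 7 = 63
Social dilemma: 63 > 0 but NE gives 0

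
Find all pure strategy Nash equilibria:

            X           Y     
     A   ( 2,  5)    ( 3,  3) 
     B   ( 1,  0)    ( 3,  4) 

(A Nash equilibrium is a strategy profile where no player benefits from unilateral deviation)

Nash equilibrium: (A, X), (B, Y)

Work:
Best responses:
  P1 vs X: payoffs [2, 1] → best response A (payoff 2)
  P1 vs Y: payoffs [3, 3] → best response A/B (payoff 3)
  P2 vs A: payoffs [5, 3] → best response X (payoff 5)
  P2 vs B: payoffs [0, 4] → best response Y (payoff 4)
Mutual best responses: (A,X), (B,Y) → Nash equilibria.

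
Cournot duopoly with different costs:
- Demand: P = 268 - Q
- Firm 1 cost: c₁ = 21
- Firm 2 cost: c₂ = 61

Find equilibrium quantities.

q₁* = 95.67, q₂* = 55.67

Work:
Reaction: q₁ = (268 - 21 - q₂)/2
Reaction: q₂ = (268 - 61 - q₁)/2
Solve simultaneously:
q₁* = (268 - 2×21 + 61)/3 = 95.67
q₂* = (268 - 2×61 + 21)/3 = 55.67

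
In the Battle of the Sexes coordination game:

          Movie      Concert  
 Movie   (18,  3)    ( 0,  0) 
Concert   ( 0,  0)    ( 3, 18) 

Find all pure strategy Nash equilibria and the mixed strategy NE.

Pure NE: (Movie, Movie) and (Concert, Concert); Mixed NE: p = 0.8571, q = 0.1429

Work:
Check pure NE:
(Movie, Movie): (18, 3) - no unilateral deviation beneficial
(Concert, Concert): (3, 18) - no unilateral deviation beneficial
Mixed NE: P1 plays Movie with p = 0.8571, P2 plays Movie with q = 0.1429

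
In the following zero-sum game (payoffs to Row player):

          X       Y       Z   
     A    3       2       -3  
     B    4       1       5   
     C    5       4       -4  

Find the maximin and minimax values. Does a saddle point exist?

Maximin = 1, Minimax = 4, Saddle: False

Work:
Row minimums: [-3, 1, -4] → maximin = 1
Column maximums: [5, 4, 5] → minimax = 4
No saddle point (maximin ≠ minimax). Mixed strategy needed.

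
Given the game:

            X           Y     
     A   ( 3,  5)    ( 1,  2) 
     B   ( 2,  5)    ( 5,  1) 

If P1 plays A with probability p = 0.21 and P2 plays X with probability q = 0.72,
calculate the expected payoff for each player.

E[P1] = 2.756, E[P2] = 3.9388

Work:
E[P1] = p·q·π₁(A,X) + p·(1-q)·π₁(A,Y) + (1-p)·q·π₁(B,X) + (1-p)·(1-q)·π₁(B,Y)
= 0.21·0.72·3 + 0.21·0.28·1 + 0.79·0.72·2 + 0.79·0.28·5
= 2.756

E[P2] = 3.9388 (similar calculation)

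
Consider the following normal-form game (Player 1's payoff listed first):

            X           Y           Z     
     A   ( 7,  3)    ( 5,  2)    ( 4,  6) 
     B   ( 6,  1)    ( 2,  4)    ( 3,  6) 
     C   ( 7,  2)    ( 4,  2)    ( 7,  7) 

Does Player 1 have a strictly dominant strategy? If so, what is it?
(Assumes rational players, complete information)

No strictly dominant strategy exists for Player 1

Work:
A strategy strictly dominates another if it gives a strictly higher payoff against every opponent action. Compare each pair of P1's strategies column-by-column:
  A vs B: [7 vs 6, 5 vs 2, 4 vs 3] → A strictly dominates B
  A vs C: [7 vs 7, 5 vs 4, 4 vs 7] → A does not strictly dominate C (column X: 7 ≤ 7)
  B vs A: [6 vs 7, 2 vs 5, 3 vs 4] → B does not strictly dominate A (column X: 6 ≤ 7)
  B vs C: [6 vs 7, 2 vs 4, 3 vs 7] → B does not strictly dominate C (column X: 6 ≤ 7)
  C vs A: [7 vs 7, 4 vs 5, 7 vs 4] → C does not strictly dominate A (column X: 7 ≤ 7)
  C vs B: [7 vs 6, 4 vs 2, 7 vs 3] → C strictly dominates B
No single strategy strictly dominates all others → no strictly dominant strategy.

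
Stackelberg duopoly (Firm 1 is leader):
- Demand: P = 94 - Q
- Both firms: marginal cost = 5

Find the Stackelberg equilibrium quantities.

q₁* (leader) = 44.5, q₂* (follower) = 22.25

Work:
Follower's reaction: q₂ = (a - c - q₁)/2
Leader substitutes: π₁ = q₁·(a - q₁ - (a-c-q₁)/2 - c)
FOC: q₁* = (94 - 5)/2 = 44.50
Then: q₂* = (94 - 5 - 44.5)/2 = 22.25
Leader has first-mover advantage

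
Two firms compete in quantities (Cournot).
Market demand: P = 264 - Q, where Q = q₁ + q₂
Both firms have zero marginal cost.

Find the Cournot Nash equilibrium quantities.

q₁* = q₂* = 88.0; P* = 88.0

Work:
Profit: π_i = P·q_i = (a - q_i - q_j)·q_i
FOC: ∂π_i/∂q_i = a - 2q_i - q_j = 0
Reaction function: q_i = (264 - q_j)/2
Symmetry: q* = 264/3 = 88.0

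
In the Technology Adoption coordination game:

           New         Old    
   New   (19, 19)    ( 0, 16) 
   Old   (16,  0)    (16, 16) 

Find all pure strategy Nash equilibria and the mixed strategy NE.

Pure NE: (New, New) and (Old, Old); Mixed NE: p = 0.8421, q = 0.8421

Work:
Check pure NE:
(New, New): (19, 19) - no unilateral deviation beneficial
(Old, Old): (16, 16) - no unilateral deviation beneficial
Mixed NE: P1 plays New with p = 0.8421, P2 plays New with q = 0.8421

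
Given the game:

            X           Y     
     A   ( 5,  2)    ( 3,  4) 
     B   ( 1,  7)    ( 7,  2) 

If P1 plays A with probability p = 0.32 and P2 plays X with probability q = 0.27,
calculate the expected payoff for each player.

E[P1] = 4.7912, E[P2] = 3.3852

Work:
E[P1] = p·q·π₁(A,X) + p·(1-q)·π₁(A,Y) + (1-p)·q·π₁(B,X) + (1-p)·(1-q)·π₁(B,Y)
= 0.32·0.27·5 + 0.32·0.73·3 + 0.68·0.27·1 + 0.68·0.73·7
= 4.7912

E[P2] = 3.3852 (similar calculation)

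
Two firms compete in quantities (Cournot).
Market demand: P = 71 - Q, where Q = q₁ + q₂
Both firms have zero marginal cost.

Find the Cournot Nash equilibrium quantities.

q₁* = q₂* = 23.67; P* = 23.67

Work:
Profit: π_i = P·q_i = (a - q_i - q_j)·q_i
FOC: ∂π_i/∂q_i = a - 2q_i - q_j = 0
Reaction function: q_i = (71 - q_j)/2
Symmetry: q* = 71/3 = 23.67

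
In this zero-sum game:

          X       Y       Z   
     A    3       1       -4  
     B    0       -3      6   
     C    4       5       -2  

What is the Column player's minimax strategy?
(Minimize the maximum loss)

Column should play X, value = 4

Work:
Column player minimizes Row's maximum payoff:
Column X: max payoff to Row = 4
Column Y: max payoff to Row = 5
Column Z: max payoff to Row = 6
Minimum is 4, achieved by column X.
Minimax strategy: X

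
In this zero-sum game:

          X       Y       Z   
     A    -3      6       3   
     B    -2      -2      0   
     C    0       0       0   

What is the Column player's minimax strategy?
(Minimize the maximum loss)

Column should play X, value = 0

Work:
Column player minimizes Row's maximum payoff:
Column X: max payoff to Row = 0
Column Y: max payoff to Row = 6
Column Z: max payoff to Row = 3
Minimum is 0, achieved by column X.
Minimax strategy: X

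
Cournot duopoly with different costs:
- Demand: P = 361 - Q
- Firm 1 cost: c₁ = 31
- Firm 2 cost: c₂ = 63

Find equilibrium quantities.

q₁* = 120.67, q₂* = 88.67

Work:
Reaction: q₁ = (361 - 31 - q₂)/2
Reaction: q₂ = (361 - 63 - q₁)/2
Solve simultaneously:
q₁* = (361 - 2×31 + 63)/3 = 120.67
q₂* = (361 - 2×63 + 31)/3 = 88.67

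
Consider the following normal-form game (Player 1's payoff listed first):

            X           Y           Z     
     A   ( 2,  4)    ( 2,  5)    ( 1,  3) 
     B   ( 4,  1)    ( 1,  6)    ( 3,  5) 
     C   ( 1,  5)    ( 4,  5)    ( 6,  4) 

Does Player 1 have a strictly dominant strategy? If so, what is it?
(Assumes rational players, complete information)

No strictly dominant strategy exists for Player 1

Work:
A strategy strictly dominates another if it gives a strictly higher payoff against every opponent action. Compare each pair of P1's strategies column-by-column:
  A vs B: [2 vs 4, 2 vs 1, 1 vs 3] → A does not strictly dominate B (column X: 2 ≤ 4)
  A vs C: [2 vs 1, 2 vs 4, 1 vs 6] → A does not strictly dominate C (column Y: 2 ≤ 4)
  B vs A: [4 vs 2, 1 vs 2, 3 vs 1] → B does not strictly dominate A (column Y: 1 ≤ 2)
  B vs C: [4 vs 1, 1 vs 4, 3 vs 6] → B does not strictly dominate C (column Y: 1 ≤ 4)
  C vs A: [1 vs 2, 4 vs 2, 6 vs 1] → C does not strictly dominate A (column X: 1 ≤ 2)
  C vs B: [1 vs 4, 4 vs 1, 6 vs 3] → C does not strictly dominate B (column X: 1 ≤ 4)
No single strategy strictly dominates all others → no strictly dominant strategy.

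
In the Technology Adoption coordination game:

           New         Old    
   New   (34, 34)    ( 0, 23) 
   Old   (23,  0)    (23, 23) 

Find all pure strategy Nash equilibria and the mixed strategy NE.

Pure NE: (New, New) and (Old, Old); Mixed NE: p = 0.6765, q = 0.6765

Work:
Check pure NE:
(New, New): (34, 34) - no unilateral deviation beneficial
(Old, Old): (23, 23) - no unilateral deviation beneficial
Mixed NE: P1 plays New with p = 0.6765, P2 plays New with q = 0.6765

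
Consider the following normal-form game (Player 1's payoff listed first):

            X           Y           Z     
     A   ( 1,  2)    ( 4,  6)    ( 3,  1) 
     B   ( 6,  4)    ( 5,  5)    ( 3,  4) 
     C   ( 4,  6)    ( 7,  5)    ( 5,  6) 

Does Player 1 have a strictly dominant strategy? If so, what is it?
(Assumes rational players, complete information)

No strictly dominant strategy exists for Player 1

Work:
A strategy strictly dominates another if it gives a strictly higher payoff against every opponent action. Compare each pair of P1's strategies column-by-column:
  A vs B: [1 vs 6, 4 vs 5, 3 vs 3] → A does not strictly dominate B (column X: 1 ≤ 6)
  A vs C: [1 vs 4, 4 vs 7, 3 vs 5] → A does not strictly dominate C (column X: 1 ≤ 4)
  B vs A: [6 vs 1, 5 vs 4, 3 vs 3] → B does not strictly dominate A (column Z: 3 ≤ 3)
  B vs C: [6 vs 4, 5 vs 7, 3 vs 5] → B does not strictly dominate C (column Y: 5 ≤ 7)
  C vs A: [4 vs 1, 7 vs 4, 5 vs 3] → C strictly dominates A
  C vs B: [4 vs 6, 7 vs 5, 5 vs 3] → C does not strictly dominate B (column X: 4 ≤ 6)
No single strategy strictly dominates all others → no strictly dominant strategy.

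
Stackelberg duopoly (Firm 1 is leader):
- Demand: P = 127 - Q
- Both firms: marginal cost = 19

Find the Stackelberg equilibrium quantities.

q₁* (leader) = 54.0, q₂* (follower) = 27.0

Work:
Follower's reaction: q₂ = (a - c - q₁)/2
Leader substitutes: π₁ = q₁·(a - q₁ - (a-c-q₁)/2 - c)
FOC: q₁* = (127 - 19)/2 = 54.00
Then: q₂* = (127 - 19 - 54.0)/2 = 27.00
Leader has first-mover advantage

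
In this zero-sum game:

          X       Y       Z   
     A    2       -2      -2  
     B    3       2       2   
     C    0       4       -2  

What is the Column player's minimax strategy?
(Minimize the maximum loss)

Column should play Z, value = 2

Work:
Column player minimizes Row's maximum payoff:
Column X: max payoff to Row = 3
Column Y: max payoff to Row = 4
Column Z: max payoff to Row = 2
Minimum is 2, achieved by column Z.
Minimax strategy: Z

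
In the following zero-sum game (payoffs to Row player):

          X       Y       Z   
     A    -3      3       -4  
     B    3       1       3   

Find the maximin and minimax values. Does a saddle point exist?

Maximin = 1, Minimax = 3, Saddle: False

Work:
Row minimums: [-4, 1] → maximin = 1
Column maximums: [3, 3, 3] → minimax = 3
No saddle point (maximin ≠ minimax). Mixed strategy needed.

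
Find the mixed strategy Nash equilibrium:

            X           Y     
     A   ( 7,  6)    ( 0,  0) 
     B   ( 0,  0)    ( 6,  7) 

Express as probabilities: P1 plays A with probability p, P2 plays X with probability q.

p = 0.5385, q = 0.4615

Work:
Find probabilities that make opponent indifferent:
P2 chooses q to make P1 indifferent between A and B
P1 chooses p to make P2 indifferent between X and Y
Mixed NE: P1 plays (A: 0.5385, B: 0.4615), P2 plays (X: 0.4615, Y: 0.5385)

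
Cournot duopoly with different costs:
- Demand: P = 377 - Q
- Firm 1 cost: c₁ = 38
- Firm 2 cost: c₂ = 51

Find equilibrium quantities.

q₁* = 117.33, q₂* = 104.33

Work:
Reaction: q₁ = (377 - 38 - q₂)/2
Reaction: q₂ = (377 - 51 - q₁)/2
Solve simultaneously:
q₁* = (377 - 2×38 + 51)/3 = 117.33
q₂* = (377 - 2×51 + 38)/3 = 104.33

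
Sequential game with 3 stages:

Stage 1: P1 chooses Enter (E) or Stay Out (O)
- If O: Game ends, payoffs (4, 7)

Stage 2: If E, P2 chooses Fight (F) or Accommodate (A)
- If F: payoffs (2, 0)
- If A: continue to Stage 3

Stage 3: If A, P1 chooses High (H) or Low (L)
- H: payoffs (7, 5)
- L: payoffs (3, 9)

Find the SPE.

SPE: (E, A, H); Outcome (7, 5)

Work:
Stage 3: P1 chooses H (7 vs 3)
Stage 2: P2: F->0, A->5 (anticipating H). Choose A
Stage 1: P1: O->4, E->7 (anticipating A, H). Choose E
SPE path: E -> A -> H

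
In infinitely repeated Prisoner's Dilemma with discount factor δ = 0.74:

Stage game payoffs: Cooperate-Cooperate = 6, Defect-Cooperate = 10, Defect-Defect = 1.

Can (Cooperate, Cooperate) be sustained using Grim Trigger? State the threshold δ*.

δ* = 0.4444; since δ = 0.74 ≥ 0.4444, cooperation can be sustained

Work:
For Grim Trigger:
Cooperate forever: 6/(1-δ)
Defect then punished: 10 + 1·δ/(1-δ)
Need: 6/(1-δ) ≥ 10 + 1·δ/(1-δ)
Solving: δ ≥ (T-R)/(T-P) = (10-6)/(10-1) = 0.4444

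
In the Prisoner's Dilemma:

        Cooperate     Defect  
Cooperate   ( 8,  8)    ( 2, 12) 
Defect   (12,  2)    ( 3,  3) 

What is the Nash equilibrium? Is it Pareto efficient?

(Defect, Defect) is NE; not Pareto efficient

Work:
Defect dominates Cooperate for both players:
If P2 cooperates: Defect (12) > Cooperate (8)
If P2 defects: Defect (3) > Cooperate (2)
NE: (Defect, Defect) with payoff (3, 3)
But (Cooperate, Cooperate) = (8, 8) Pareto dominates (3, 3)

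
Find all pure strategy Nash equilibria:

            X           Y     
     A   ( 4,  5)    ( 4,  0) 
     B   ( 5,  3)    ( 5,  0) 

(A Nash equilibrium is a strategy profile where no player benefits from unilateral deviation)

Nash equilibrium: (B, X)

Work:
Best responses:
  P1 vs X: payoffs [4, 5] → best response B (payoff 5)
  P1 vs Y: payoffs [4, 5] → best response B (payoff 5)
  P2 vs A: payoffs [5, 0] → best response X (payoff 5)
  P2 vs B: payoffs [3, 0] → best response X (payoff 3)
Mutual best responses: (B,X) → Nash equilibria.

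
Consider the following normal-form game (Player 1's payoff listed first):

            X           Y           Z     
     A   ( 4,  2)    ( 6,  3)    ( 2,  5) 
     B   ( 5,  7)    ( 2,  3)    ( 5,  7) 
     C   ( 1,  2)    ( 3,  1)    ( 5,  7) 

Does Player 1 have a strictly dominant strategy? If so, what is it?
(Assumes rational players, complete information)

No strictly dominant strategy exists for Player 1

Work:
A strategy strictly dominates another if it gives a strictly higher payoff against every opponent action. Compare each pair of P1's strategies column-by-column:
  A vs B: [4 vs 5, 6 vs 2, 2 vs 5] → A does not strictly dominate B (column X: 4 ≤ 5)
  A vs C: [4 vs 1, 6 vs 3, 2 vs 5] → A does not strictly dominate C (column Z: 2 ≤ 5)
  B vs A: [5 vs 4, 2 vs 6, 5 vs 2] → B does not strictly dominate A (column Y: 2 ≤ 6)
  B vs C: [5 vs 1, 2 vs 3, 5 vs 5] → B does not strictly dominate C (column Y: 2 ≤ 3)
  C vs A: [1 vs 4, 3 vs 6, 5 vs 2] → C does not strictly dominate A (column X: 1 ≤ 4)
  C vs B: [1 vs 5, 3 vs 2, 5 vs 5] → C does not strictly dominate B (column X: 1 ≤ 5)
No single strategy strictly dominates all others → no strictly dominant strategy.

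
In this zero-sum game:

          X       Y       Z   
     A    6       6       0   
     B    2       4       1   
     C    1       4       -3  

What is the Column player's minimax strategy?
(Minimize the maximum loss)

Column should play Z, value = 1

Work:
Column player minimizes Row's maximum payoff:
Column X: max payoff to Row = 6
Column Y: max payoff to Row = 6
Column Z: max payoff to Row = 1
Minimum is 1, achieved by column Z.
Minimax strategy: Z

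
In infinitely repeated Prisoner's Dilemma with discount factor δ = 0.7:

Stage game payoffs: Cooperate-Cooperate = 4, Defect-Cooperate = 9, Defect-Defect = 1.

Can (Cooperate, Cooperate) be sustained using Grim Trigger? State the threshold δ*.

δ* = 0.625; since δ = 0.7 ≥ 0.625, cooperation can be sustained

Work:
For Grim Trigger:
Cooperate forever: 4/(1-δ)
Defect then punished: 9 + 1·δ/(1-δ)
Need: 4/(1-δ) ≥ 9 + 1·δ/(1-δ)
Solving: δ ≥ (T-R)/(T-P) = (9-4)/(9-1) = 0.625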